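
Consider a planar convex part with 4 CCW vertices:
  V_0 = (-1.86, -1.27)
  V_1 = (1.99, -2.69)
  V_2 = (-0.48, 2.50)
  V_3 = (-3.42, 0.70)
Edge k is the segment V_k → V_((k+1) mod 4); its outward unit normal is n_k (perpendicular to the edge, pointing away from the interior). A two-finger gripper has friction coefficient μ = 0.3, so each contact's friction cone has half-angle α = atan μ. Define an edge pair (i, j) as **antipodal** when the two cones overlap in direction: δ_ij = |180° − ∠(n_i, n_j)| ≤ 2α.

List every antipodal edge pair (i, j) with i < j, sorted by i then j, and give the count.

count = 1; pairs: (1,3)

α = atan 0.3 = 16.70°;  2α = 33.40°
n_0 = (-0.3460, -0.9382)
n_1 = (+0.9030, +0.4297)
n_2 = (-0.5222, +0.8529)
n_3 = (-0.7840, -0.6208)
  (0,1): δ = 44.30°  ·
  (0,2): δ = 51.72°  ·
  (0,3): δ = 148.62°  ·
  (1,2): δ = 83.97°  ·
  (1,3): δ = 12.92°  ✓
  (2,3): δ = 83.10°  ·
antipodal pairs: 1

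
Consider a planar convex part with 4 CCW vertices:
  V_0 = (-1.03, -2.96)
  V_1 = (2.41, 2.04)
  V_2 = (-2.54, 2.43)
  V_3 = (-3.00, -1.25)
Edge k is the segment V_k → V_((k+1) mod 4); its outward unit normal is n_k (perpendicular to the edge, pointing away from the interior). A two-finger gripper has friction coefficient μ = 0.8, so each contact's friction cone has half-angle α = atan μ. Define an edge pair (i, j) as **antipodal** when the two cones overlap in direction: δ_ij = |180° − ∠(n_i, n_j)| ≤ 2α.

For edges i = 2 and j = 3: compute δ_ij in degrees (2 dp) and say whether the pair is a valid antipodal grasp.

δ = 123.83°, invalid

α = atan 0.8 = 38.66°;  2α = 77.32°
edge 2: e_2 = (-0.46, -3.68);  n_2 = (-0.9923, +0.1240)
edge 3: e_3 = (+1.97, -1.71);  n_3 = (-0.6555, -0.7552)
∠(n_2, n_3) = 56.17°
δ = |180° − 56.17°| = 123.83°
123.83° > 2α = 77.32°  →  invalid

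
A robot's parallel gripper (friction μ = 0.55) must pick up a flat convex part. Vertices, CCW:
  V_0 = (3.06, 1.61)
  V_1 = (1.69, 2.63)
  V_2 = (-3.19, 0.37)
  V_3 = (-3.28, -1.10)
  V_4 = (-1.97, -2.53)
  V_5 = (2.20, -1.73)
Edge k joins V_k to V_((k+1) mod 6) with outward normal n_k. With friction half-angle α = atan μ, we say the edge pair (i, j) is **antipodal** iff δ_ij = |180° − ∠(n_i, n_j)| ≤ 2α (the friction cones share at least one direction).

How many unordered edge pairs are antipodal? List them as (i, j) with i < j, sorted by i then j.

α = atan 0.55 = 28.81°;  2α = 57.62°
n_0 = (+0.5972, +0.8021)
n_1 = (-0.4202, +0.9074)
n_2 = (-0.9981, +0.0611)
n_3 = (-0.7374, -0.6755)
n_4 = (+0.1884, -0.9821)
n_5 = (+0.9684, -0.2494)
  (0,1): δ = 118.48°  ·
  (0,2): δ = 56.83°  ✓
  (0,3): δ = 10.84°  ✓
  (0,4): δ = 47.53°  ✓
  (0,5): δ = 112.23°  ·
  (1,2): δ = 118.35°  ·
  (1,3): δ = 72.36°  ·
  (1,4): δ = 13.99°  ✓
  (1,5): δ = 50.71°  ✓
  (2,3): δ = 134.00°  ·
  (2,4): δ = 75.64°  ·
  (2,5): δ = 10.94°  ✓
  (3,4): δ = 121.63°  ·
  (3,5): δ = 56.93°  ✓
  (4,5): δ = 115.30°  ·
antipodal pairs: 7

count = 7; pairs: (0,2), (0,3), (0,4), (1,4), (1,5), (2,5), (3,5)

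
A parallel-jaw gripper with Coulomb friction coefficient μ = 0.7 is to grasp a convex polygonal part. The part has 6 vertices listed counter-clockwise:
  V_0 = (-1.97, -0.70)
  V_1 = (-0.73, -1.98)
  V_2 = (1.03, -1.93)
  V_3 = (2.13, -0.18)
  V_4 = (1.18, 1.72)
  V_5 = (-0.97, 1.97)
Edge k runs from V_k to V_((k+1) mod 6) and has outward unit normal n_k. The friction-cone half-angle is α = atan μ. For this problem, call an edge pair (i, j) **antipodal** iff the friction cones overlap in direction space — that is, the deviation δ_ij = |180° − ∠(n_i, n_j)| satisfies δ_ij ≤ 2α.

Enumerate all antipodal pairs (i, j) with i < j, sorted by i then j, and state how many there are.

count = 8; pairs: (0,3), (0,4), (1,3), (1,4), (1,5), (2,4), (2,5), (3,5)

α = atan 0.7 = 34.99°;  2α = 69.98°
n_0 = (-0.7182, -0.6958)
n_1 = (+0.0284, -0.9996)
n_2 = (+0.8466, -0.5322)
n_3 = (+0.8944, +0.4472)
n_4 = (+0.1155, +0.9933)
n_5 = (-0.9365, +0.3507)
  (0,1): δ = 132.46°  ·
  (0,2): δ = 76.24°  ·
  (0,3): δ = 17.53°  ✓
  (0,4): δ = 39.28°  ✓
  (0,5): δ = 115.38°  ·
  (1,2): δ = 123.78°  ·
  (1,3): δ = 65.06°  ✓
  (1,4): δ = 8.26°  ✓
  (1,5): δ = 67.84°  ✓
  (2,3): δ = 121.28°  ·
  (2,4): δ = 64.48°  ✓
  (2,5): δ = 11.62°  ✓
  (3,4): δ = 123.20°  ·
  (3,5): δ = 47.10°  ✓
  (4,5): δ = 103.90°  ·
antipodal pairs: 8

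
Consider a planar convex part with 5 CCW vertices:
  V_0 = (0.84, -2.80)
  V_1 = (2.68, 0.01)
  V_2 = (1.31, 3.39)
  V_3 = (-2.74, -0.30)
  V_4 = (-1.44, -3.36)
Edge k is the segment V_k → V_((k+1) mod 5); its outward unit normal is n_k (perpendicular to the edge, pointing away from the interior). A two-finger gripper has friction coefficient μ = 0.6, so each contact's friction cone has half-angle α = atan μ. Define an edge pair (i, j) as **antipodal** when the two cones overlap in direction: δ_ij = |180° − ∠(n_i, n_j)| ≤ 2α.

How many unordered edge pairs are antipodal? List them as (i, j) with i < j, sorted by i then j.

α = atan 0.6 = 30.96°;  2α = 61.93°
n_0 = (+0.8366, -0.5478)
n_1 = (+0.9268, +0.3756)
n_2 = (-0.6735, +0.7392)
n_3 = (-0.9204, -0.3910)
n_4 = (+0.2385, -0.9711)
  (0,1): δ = 124.72°  ·
  (0,2): δ = 14.45°  ✓
  (0,3): δ = 56.23°  ✓
  (0,4): δ = 137.02°  ·
  (1,2): δ = 69.73°  ·
  (1,3): δ = 0.95°  ✓
  (1,4): δ = 81.74°  ·
  (2,3): δ = 109.32°  ·
  (2,4): δ = 28.54°  ✓
  (3,4): δ = 99.22°  ·
antipodal pairs: 4

count = 4; pairs: (0,2), (0,3), (1,3), (2,4)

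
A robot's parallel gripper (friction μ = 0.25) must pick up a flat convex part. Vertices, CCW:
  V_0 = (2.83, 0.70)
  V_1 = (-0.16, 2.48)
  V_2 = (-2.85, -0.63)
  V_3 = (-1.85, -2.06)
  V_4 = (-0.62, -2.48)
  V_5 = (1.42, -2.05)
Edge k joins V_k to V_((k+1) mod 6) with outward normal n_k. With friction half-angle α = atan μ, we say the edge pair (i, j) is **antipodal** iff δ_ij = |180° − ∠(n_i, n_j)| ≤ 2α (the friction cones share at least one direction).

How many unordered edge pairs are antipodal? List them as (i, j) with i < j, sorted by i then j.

α = atan 0.25 = 14.04°;  2α = 28.07°
n_0 = (+0.5115, +0.8593)
n_1 = (-0.7563, +0.6542)
n_2 = (-0.8195, -0.5731)
n_3 = (-0.3231, -0.9463)
n_4 = (+0.2063, -0.9785)
n_5 = (+0.8899, -0.4563)
  (0,1): δ = 100.09°  ·
  (0,2): δ = 24.27°  ✓
  (0,3): δ = 11.91°  ✓
  (0,4): δ = 42.67°  ·
  (0,5): δ = 93.62°  ·
  (1,2): δ = 104.18°  ·
  (1,3): δ = 67.99°  ·
  (1,4): δ = 37.24°  ·
  (1,5): δ = 13.71°  ✓
  (2,3): δ = 143.82°  ·
  (2,4): δ = 113.06°  ·
  (2,5): δ = 62.11°  ·
  (3,4): δ = 149.24°  ·
  (3,5): δ = 98.29°  ·
  (4,5): δ = 129.05°  ·
antipodal pairs: 3

count = 3; pairs: (0,2), (0,3), (1,5)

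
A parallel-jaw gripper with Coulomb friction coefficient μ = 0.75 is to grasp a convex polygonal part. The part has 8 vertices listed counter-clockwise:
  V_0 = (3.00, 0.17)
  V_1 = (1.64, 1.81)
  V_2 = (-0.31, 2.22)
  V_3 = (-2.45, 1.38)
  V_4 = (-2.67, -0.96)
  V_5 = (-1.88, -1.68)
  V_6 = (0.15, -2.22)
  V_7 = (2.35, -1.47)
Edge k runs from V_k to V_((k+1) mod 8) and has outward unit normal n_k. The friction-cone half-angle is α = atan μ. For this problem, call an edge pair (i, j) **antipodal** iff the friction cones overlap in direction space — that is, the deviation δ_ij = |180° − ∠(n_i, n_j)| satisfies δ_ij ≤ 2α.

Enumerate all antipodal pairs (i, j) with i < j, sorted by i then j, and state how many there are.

count = 14; pairs: (0,3), (0,4), (0,5), (0,6), (1,4), (1,5), (1,6), (2,4), (2,5), (2,6), (2,7), (3,6), (3,7), (4,7)

α = atan 0.75 = 36.87°;  2α = 73.74°
n_0 = (+0.7698, +0.6383)
n_1 = (+0.2058, +0.9786)
n_2 = (-0.3654, +0.9309)
n_3 = (-0.9956, +0.0936)
n_4 = (-0.6736, -0.7391)
n_5 = (-0.2571, -0.9664)
n_6 = (+0.3227, -0.9465)
n_7 = (+0.9296, -0.3685)
  (0,1): δ = 141.54°  ·
  (0,2): δ = 108.24°  ·
  (0,3): δ = 45.04°  ✓
  (0,4): δ = 7.99°  ✓
  (0,5): δ = 35.44°  ✓
  (0,6): δ = 69.16°  ✓
  (0,7): δ = 118.71°  ·
  (1,2): δ = 146.69°  ·
  (1,3): δ = 83.50°  ·
  (1,4): δ = 30.47°  ✓
  (1,5): δ = 3.02°  ✓
  (1,6): δ = 30.70°  ✓
  (1,7): δ = 80.25°  ·
  (2,3): δ = 116.80°  ·
  (2,4): δ = 63.78°  ✓
  (2,5): δ = 36.33°  ✓
  (2,6): δ = 2.61°  ✓
  (2,7): δ = 46.95°  ✓
  (3,4): δ = 126.97°  ·
  (3,5): δ = 99.53°  ·
  (3,6): δ = 65.80°  ✓
  (3,7): δ = 16.25°  ✓
  (4,5): δ = 152.55°  ·
  (4,6): δ = 118.83°  ·
  (4,7): δ = 69.27°  ✓
  (5,6): δ = 146.28°  ·
  (5,7): δ = 96.72°  ·
  (6,7): δ = 130.45°  ·
antipodal pairs: 14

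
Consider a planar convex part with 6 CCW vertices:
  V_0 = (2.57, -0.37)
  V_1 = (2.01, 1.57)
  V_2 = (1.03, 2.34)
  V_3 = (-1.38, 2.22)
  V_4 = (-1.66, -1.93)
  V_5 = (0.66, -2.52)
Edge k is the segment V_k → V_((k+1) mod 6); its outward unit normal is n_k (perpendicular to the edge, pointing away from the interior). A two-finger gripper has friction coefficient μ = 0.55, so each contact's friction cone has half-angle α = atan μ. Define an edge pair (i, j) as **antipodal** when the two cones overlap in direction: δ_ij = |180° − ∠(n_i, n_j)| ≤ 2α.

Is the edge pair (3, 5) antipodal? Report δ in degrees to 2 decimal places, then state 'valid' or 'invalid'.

α = atan 0.55 = 28.81°;  2α = 57.62°
edge 3: e_3 = (-0.28, -4.15);  n_3 = (-0.9977, +0.0673)
edge 5: e_5 = (+1.91, +2.15);  n_5 = (+0.7476, -0.6641)
∠(n_3, n_5) = 142.24°
δ = |180° − 142.24°| = 37.76°
37.76° ≤ 2α = 57.62°  →  valid

δ = 37.76°, valid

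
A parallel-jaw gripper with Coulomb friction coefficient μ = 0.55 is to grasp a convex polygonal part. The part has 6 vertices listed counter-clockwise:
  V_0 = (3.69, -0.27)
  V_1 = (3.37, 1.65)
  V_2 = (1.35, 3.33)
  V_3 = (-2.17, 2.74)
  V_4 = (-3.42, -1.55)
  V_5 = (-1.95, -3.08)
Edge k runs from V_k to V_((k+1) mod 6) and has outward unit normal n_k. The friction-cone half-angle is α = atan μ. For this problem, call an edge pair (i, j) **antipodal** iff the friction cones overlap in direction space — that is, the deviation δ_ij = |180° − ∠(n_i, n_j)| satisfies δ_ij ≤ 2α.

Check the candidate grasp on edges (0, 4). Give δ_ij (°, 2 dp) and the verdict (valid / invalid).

α = atan 0.55 = 28.81°;  2α = 57.62°
edge 0: e_0 = (-0.32, +1.92);  n_0 = (+0.9864, +0.1644)
edge 4: e_4 = (+1.47, -1.53);  n_4 = (-0.7211, -0.6928)
∠(n_0, n_4) = 145.61°
δ = |180° − 145.61°| = 34.39°
34.39° ≤ 2α = 57.62°  →  valid

δ = 34.39°, valid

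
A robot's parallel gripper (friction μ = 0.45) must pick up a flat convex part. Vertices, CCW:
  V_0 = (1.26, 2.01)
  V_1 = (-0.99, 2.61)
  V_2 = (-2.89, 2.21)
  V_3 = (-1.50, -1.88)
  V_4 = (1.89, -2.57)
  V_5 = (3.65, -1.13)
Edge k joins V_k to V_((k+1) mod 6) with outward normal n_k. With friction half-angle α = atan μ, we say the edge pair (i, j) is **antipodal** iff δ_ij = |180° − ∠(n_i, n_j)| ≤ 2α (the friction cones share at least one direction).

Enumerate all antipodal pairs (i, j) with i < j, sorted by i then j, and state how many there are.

α = atan 0.45 = 24.23°;  2α = 48.46°
n_0 = (+0.2577, +0.9662)
n_1 = (-0.2060, +0.9785)
n_2 = (-0.9468, -0.3218)
n_3 = (-0.1995, -0.9799)
n_4 = (+0.6332, -0.7740)
n_5 = (+0.7957, +0.6057)
  (0,1): δ = 153.18°  ·
  (0,2): δ = 56.30°  ·
  (0,3): δ = 3.43°  ✓
  (0,4): δ = 54.22°  ·
  (0,5): δ = 142.21°  ·
  (1,2): δ = 83.12°  ·
  (1,3): δ = 23.39°  ✓
  (1,4): δ = 27.40°  ✓
  (1,5): δ = 115.39°  ·
  (2,3): δ = 120.28°  ·
  (2,4): δ = 69.48°  ·
  (2,5): δ = 18.51°  ✓
  (3,4): δ = 129.21°  ·
  (3,5): δ = 41.22°  ✓
  (4,5): δ = 92.01°  ·
antipodal pairs: 5

count = 5; pairs: (0,3), (1,3), (1,4), (2,5), (3,5)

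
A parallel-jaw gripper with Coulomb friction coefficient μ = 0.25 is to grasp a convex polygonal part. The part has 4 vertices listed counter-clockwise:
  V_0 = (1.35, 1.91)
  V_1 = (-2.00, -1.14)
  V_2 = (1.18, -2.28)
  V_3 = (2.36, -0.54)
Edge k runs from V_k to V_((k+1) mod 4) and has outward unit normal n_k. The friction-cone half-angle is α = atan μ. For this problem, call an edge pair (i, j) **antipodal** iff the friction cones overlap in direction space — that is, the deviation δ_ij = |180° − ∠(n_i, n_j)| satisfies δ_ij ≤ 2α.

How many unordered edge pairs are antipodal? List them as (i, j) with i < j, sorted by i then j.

count = 1; pairs: (0,2)

α = atan 0.25 = 14.04°;  2α = 28.07°
n_0 = (-0.6732, +0.7394)
n_1 = (-0.3375, -0.9413)
n_2 = (+0.8276, -0.5613)
n_3 = (+0.9245, +0.3811)
  (0,1): δ = 62.04°  ·
  (0,2): δ = 13.54°  ✓
  (0,3): δ = 70.09°  ·
  (1,2): δ = 104.42°  ·
  (1,3): δ = 47.87°  ·
  (2,3): δ = 123.45°  ·
antipodal pairs: 1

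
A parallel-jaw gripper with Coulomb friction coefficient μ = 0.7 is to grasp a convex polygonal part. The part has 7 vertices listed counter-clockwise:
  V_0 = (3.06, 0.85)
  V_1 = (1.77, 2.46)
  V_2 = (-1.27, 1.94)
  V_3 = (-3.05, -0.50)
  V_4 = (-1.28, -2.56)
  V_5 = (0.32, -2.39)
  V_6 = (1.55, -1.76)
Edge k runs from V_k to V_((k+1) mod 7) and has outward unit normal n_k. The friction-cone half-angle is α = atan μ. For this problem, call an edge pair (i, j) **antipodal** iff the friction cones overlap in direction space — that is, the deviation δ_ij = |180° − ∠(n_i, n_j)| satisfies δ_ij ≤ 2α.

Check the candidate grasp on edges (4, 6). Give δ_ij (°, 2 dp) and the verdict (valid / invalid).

α = atan 0.7 = 34.99°;  2α = 69.98°
edge 4: e_4 = (+1.60, +0.17);  n_4 = (+0.1057, -0.9944)
edge 6: e_6 = (+1.51, +2.61);  n_6 = (+0.8656, -0.5008)
∠(n_4, n_6) = 53.88°
δ = |180° − 53.88°| = 126.12°
126.12° > 2α = 69.98°  →  invalid

δ = 126.12°, invalid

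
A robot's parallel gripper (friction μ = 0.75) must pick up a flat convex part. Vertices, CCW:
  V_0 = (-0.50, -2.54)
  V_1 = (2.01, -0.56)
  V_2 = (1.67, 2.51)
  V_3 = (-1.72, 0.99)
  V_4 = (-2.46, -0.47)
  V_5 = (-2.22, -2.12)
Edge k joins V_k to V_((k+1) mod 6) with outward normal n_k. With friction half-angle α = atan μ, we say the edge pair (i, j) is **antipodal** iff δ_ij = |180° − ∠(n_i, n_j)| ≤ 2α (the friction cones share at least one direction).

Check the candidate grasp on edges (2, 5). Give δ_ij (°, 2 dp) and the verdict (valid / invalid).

δ = 37.87°, valid

α = atan 0.75 = 36.87°;  2α = 73.74°
edge 2: e_2 = (-3.39, -1.52);  n_2 = (-0.4091, +0.9125)
edge 5: e_5 = (+1.72, -0.42);  n_5 = (-0.2372, -0.9715)
∠(n_2, n_5) = 142.13°
δ = |180° − 142.13°| = 37.87°
37.87° ≤ 2α = 73.74°  →  valid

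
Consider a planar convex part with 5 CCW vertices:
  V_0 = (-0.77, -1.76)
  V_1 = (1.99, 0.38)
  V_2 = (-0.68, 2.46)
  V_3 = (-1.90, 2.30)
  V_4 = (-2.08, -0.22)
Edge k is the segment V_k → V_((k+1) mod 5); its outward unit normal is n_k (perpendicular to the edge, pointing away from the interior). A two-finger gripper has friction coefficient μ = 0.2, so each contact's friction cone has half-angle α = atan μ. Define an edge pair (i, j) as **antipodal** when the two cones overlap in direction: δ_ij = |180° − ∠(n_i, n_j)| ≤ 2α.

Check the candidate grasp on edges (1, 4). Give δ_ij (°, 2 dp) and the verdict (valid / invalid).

α = atan 0.2 = 11.31°;  2α = 22.62°
edge 1: e_1 = (-2.67, +2.08);  n_1 = (+0.6146, +0.7889)
edge 4: e_4 = (+1.31, -1.54);  n_4 = (-0.7617, -0.6479)
∠(n_1, n_4) = 168.31°
δ = |180° − 168.31°| = 11.69°
11.69° ≤ 2α = 22.62°  →  valid

δ = 11.69°, valid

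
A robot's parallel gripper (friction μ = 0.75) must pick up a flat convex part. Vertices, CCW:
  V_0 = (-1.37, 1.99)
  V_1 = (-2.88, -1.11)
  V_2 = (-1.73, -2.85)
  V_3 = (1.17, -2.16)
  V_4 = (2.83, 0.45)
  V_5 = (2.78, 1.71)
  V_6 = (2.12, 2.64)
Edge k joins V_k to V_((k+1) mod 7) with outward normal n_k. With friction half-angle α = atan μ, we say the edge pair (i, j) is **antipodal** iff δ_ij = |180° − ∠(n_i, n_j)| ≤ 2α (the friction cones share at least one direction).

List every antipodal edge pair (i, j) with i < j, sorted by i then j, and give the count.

α = atan 0.75 = 36.87°;  2α = 73.74°
n_0 = (-0.8990, +0.4379)
n_1 = (-0.8343, -0.5514)
n_2 = (+0.2315, -0.9728)
n_3 = (+0.8438, -0.5367)
n_4 = (+0.9992, +0.0397)
n_5 = (+0.8155, +0.5787)
n_6 = (-0.1831, +0.9831)
  (0,1): δ = 120.57°  ·
  (0,2): δ = 50.65°  ✓
  (0,3): δ = 6.49°  ✓
  (0,4): δ = 28.24°  ✓
  (0,5): δ = 61.33°  ✓
  (0,6): δ = 126.52°  ·
  (1,2): δ = 110.08°  ·
  (1,3): δ = 65.92°  ✓
  (1,4): δ = 31.19°  ✓
  (1,5): δ = 1.90°  ✓
  (1,6): δ = 67.09°  ✓
  (2,3): δ = 135.84°  ·
  (2,4): δ = 101.11°  ·
  (2,5): δ = 68.02°  ✓
  (2,6): δ = 2.83°  ✓
  (3,4): δ = 145.27°  ·
  (3,5): δ = 112.18°  ·
  (3,6): δ = 46.99°  ✓
  (4,5): δ = 146.91°  ·
  (4,6): δ = 81.72°  ·
  (5,6): δ = 114.81°  ·
antipodal pairs: 11

count = 11; pairs: (0,2), (0,3), (0,4), (0,5), (1,3), (1,4), (1,5), (1,6), (2,5), (2,6), (3,6)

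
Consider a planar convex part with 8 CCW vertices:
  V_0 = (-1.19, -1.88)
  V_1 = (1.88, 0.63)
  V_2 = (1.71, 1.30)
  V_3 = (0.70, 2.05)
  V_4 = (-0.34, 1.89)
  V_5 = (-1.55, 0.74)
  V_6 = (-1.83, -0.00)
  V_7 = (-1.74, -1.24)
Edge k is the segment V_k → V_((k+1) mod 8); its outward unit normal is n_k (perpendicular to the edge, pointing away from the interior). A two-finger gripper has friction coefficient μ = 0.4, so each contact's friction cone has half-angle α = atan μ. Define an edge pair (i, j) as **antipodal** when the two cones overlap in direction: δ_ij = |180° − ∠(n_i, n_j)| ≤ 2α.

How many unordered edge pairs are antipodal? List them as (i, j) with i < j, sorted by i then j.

α = atan 0.4 = 21.80°;  2α = 43.60°
n_0 = (+0.6330, -0.7742)
n_1 = (+0.9693, +0.2459)
n_2 = (+0.5962, +0.8029)
n_3 = (-0.1521, +0.9884)
n_4 = (-0.6889, +0.7248)
n_5 = (-0.9353, +0.3539)
n_6 = (-0.9974, -0.0724)
n_7 = (-0.7584, -0.6518)
  (0,1): δ = 115.03°  ·
  (0,2): δ = 75.87°  ·
  (0,3): δ = 30.52°  ✓
  (0,4): δ = 4.27°  ✓
  (0,5): δ = 30.01°  ✓
  (0,6): δ = 54.88°  ·
  (0,7): δ = 91.41°  ·
  (1,2): δ = 140.83°  ·
  (1,3): δ = 95.49°  ·
  (1,4): δ = 60.69°  ·
  (1,5): δ = 34.96°  ✓
  (1,6): δ = 10.09°  ✓
  (1,7): δ = 26.44°  ✓
  (2,3): δ = 134.66°  ·
  (2,4): δ = 99.86°  ·
  (2,5): δ = 74.13°  ·
  (2,6): δ = 49.25°  ·
  (2,7): δ = 12.73°  ✓
  (3,4): δ = 145.20°  ·
  (3,5): δ = 119.47°  ·
  (3,6): δ = 94.59°  ·
  (3,7): δ = 58.07°  ·
  (4,5): δ = 154.27°  ·
  (4,6): δ = 129.39°  ·
  (4,7): δ = 92.87°  ·
  (5,6): δ = 155.12°  ·
  (5,7): δ = 118.60°  ·
  (6,7): δ = 143.48°  ·
antipodal pairs: 7

count = 7; pairs: (0,3), (0,4), (0,5), (1,5), (1,6), (1,7), (2,7)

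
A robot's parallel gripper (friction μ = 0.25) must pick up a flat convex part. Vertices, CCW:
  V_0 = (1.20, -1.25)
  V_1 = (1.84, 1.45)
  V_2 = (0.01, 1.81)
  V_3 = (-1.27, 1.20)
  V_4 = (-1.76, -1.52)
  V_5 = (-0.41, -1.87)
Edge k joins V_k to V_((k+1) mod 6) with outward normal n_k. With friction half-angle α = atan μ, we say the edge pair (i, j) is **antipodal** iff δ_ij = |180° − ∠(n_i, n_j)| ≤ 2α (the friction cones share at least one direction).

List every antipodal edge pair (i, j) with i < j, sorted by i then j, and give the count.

α = atan 0.25 = 14.04°;  2α = 28.07°
n_0 = (+0.9730, -0.2306)
n_1 = (+0.1930, +0.9812)
n_2 = (-0.4302, +0.9027)
n_3 = (-0.9842, +0.1773)
n_4 = (-0.2510, -0.9680)
n_5 = (+0.3594, -0.9332)
  (0,1): δ = 87.79°  ·
  (0,2): δ = 51.18°  ·
  (0,3): δ = 3.12°  ✓
  (0,4): δ = 88.80°  ·
  (0,5): δ = 124.40°  ·
  (1,2): δ = 143.39°  ·
  (1,3): δ = 89.08°  ·
  (1,4): δ = 3.41°  ✓
  (1,5): δ = 32.19°  ·
  (2,3): δ = 125.69°  ·
  (2,4): δ = 40.02°  ·
  (2,5): δ = 4.42°  ✓
  (3,4): δ = 94.32°  ·
  (3,5): δ = 58.73°  ·
  (4,5): δ = 144.40°  ·
antipodal pairs: 3

count = 3; pairs: (0,3), (1,4), (2,5)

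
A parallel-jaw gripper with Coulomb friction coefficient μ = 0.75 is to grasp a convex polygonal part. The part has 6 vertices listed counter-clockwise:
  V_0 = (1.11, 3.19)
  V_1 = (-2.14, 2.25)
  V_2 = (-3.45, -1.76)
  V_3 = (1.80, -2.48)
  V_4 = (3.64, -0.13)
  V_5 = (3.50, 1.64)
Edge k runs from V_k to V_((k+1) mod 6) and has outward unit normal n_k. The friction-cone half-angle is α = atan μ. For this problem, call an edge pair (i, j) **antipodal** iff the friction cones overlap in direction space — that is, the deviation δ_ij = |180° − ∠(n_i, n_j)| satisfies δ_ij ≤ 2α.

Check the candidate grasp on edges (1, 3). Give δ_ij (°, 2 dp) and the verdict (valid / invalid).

α = atan 0.75 = 36.87°;  2α = 73.74°
edge 1: e_1 = (-1.31, -4.01);  n_1 = (-0.9506, +0.3105)
edge 3: e_3 = (+1.84, +2.35);  n_3 = (+0.7874, -0.6165)
∠(n_1, n_3) = 160.03°
δ = |180° − 160.03°| = 19.97°
19.97° ≤ 2α = 73.74°  →  valid

δ = 19.97°, valid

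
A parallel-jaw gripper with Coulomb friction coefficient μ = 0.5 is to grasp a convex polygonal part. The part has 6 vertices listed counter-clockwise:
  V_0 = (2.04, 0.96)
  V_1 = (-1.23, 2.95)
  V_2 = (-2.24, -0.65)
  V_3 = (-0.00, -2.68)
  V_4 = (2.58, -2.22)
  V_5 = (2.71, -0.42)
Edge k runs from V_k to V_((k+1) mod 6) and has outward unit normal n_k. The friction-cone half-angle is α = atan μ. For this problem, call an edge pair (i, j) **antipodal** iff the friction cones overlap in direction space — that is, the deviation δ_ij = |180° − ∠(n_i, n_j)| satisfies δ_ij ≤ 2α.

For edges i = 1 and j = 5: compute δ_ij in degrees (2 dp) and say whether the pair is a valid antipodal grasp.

α = atan 0.5 = 26.57°;  2α = 53.13°
edge 1: e_1 = (-1.01, -3.60);  n_1 = (-0.9628, +0.2701)
edge 5: e_5 = (-0.67, +1.38);  n_5 = (+0.8996, +0.4368)
∠(n_1, n_5) = 138.43°
δ = |180° − 138.43°| = 41.57°
41.57° ≤ 2α = 53.13°  →  valid

δ = 41.57°, valid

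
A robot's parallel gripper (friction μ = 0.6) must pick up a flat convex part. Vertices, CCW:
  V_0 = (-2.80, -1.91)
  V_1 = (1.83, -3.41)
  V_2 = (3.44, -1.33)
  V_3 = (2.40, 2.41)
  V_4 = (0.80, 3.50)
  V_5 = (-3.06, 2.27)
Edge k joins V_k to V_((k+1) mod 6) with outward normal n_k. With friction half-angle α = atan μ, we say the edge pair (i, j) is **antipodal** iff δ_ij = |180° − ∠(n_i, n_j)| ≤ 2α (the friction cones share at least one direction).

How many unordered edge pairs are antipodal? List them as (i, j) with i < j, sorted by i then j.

α = atan 0.6 = 30.96°;  2α = 61.93°
n_0 = (-0.3082, -0.9513)
n_1 = (+0.7908, -0.6121)
n_2 = (+0.9634, +0.2679)
n_3 = (+0.5630, +0.8264)
n_4 = (-0.3036, +0.9528)
n_5 = (-0.9981, -0.0621)
  (0,1): δ = 109.79°  ·
  (0,2): δ = 56.51°  ✓
  (0,3): δ = 16.31°  ✓
  (0,4): δ = 35.63°  ✓
  (0,5): δ = 111.51°  ·
  (1,2): δ = 126.72°  ·
  (1,3): δ = 86.52°  ·
  (1,4): δ = 34.58°  ✓
  (1,5): δ = 41.30°  ✓
  (2,3): δ = 139.80°  ·
  (2,4): δ = 87.87°  ·
  (2,5): δ = 11.98°  ✓
  (3,4): δ = 128.06°  ·
  (3,5): δ = 52.18°  ✓
  (4,5): δ = 104.12°  ·
antipodal pairs: 7

count = 7; pairs: (0,2), (0,3), (0,4), (1,4), (1,5), (2,5), (3,5)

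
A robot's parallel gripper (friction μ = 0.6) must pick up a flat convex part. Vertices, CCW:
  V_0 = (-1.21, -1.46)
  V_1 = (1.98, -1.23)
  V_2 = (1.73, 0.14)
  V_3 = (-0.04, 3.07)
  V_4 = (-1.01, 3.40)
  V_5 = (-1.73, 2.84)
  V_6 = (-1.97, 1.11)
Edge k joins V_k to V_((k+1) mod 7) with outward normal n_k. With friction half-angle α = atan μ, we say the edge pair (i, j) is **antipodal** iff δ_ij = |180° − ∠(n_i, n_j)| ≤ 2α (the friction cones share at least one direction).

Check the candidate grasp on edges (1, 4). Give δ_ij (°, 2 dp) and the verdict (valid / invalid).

δ = 62.47°, invalid

α = atan 0.6 = 30.96°;  2α = 61.93°
edge 1: e_1 = (-0.25, +1.37);  n_1 = (+0.9838, +0.1795)
edge 4: e_4 = (-0.72, -0.56);  n_4 = (-0.6139, +0.7894)
∠(n_1, n_4) = 117.53°
δ = |180° − 117.53°| = 62.47°
62.47° > 2α = 61.93°  →  invalid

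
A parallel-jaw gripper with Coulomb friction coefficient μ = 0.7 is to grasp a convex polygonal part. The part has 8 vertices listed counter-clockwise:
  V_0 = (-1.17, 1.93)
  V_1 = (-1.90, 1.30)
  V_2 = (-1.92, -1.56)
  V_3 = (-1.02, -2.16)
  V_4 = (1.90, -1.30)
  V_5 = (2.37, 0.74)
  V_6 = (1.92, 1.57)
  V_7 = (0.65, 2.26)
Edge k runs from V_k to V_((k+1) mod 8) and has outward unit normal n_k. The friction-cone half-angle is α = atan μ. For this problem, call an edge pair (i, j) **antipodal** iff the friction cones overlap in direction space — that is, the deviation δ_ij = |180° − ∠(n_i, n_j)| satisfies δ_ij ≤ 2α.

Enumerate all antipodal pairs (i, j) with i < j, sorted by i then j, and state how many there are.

α = atan 0.7 = 34.99°;  2α = 69.98°
n_0 = (-0.6533, +0.7571)
n_1 = (-1.0000, +0.0070)
n_2 = (-0.5547, -0.8321)
n_3 = (+0.2825, -0.9593)
n_4 = (+0.9745, -0.2245)
n_5 = (+0.8791, +0.4766)
n_6 = (+0.4774, +0.8787)
n_7 = (-0.1784, +0.9840)
  (0,1): δ = 131.20°  ·
  (0,2): δ = 74.48°  ·
  (0,3): δ = 24.38°  ✓
  (0,4): δ = 36.23°  ✓
  (0,5): δ = 77.67°  ·
  (0,6): δ = 110.69°  ·
  (0,7): δ = 149.48°  ·
  (1,2): δ = 123.29°  ·
  (1,3): δ = 73.19°  ·
  (1,4): δ = 12.57°  ✓
  (1,5): δ = 28.87°  ✓
  (1,6): δ = 61.89°  ✓
  (1,7): δ = 100.68°  ·
  (2,3): δ = 129.90°  ·
  (2,4): δ = 69.28°  ✓
  (2,5): δ = 27.84°  ✓
  (2,6): δ = 5.17°  ✓
  (2,7): δ = 43.97°  ✓
  (3,4): δ = 119.38°  ·
  (3,5): δ = 77.95°  ·
  (3,6): δ = 44.93°  ✓
  (3,7): δ = 6.13°  ✓
  (4,5): δ = 138.56°  ·
  (4,6): δ = 105.54°  ·
  (4,7): δ = 66.75°  ✓
  (5,6): δ = 146.98°  ·
  (5,7): δ = 108.19°  ·
  (6,7): δ = 141.21°  ·
antipodal pairs: 12

count = 12; pairs: (0,3), (0,4), (1,4), (1,5), (1,6), (2,4), (2,5), (2,6), (2,7), (3,6), (3,7), (4,7)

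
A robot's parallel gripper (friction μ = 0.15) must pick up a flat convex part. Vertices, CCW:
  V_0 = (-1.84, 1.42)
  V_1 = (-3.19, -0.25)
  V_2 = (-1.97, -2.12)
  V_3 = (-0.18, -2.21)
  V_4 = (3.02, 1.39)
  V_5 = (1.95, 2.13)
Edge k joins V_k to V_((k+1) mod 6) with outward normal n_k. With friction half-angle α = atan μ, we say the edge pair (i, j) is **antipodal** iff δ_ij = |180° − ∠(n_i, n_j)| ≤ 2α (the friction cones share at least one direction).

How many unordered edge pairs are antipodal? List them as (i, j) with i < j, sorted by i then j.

count = 2; pairs: (0,3), (2,5)

α = atan 0.15 = 8.53°;  2α = 17.06°
n_0 = (-0.7777, +0.6287)
n_1 = (-0.8375, -0.5464)
n_2 = (-0.0502, -0.9987)
n_3 = (+0.7474, -0.6644)
n_4 = (+0.5688, +0.8225)
n_5 = (-0.1841, +0.9829)
  (0,1): δ = 107.93°  ·
  (0,2): δ = 53.93°  ·
  (0,3): δ = 2.68°  ✓
  (0,4): δ = 94.28°  ·
  (0,5): δ = 139.56°  ·
  (1,2): δ = 126.00°  ·
  (1,3): δ = 74.75°  ·
  (1,4): δ = 22.21°  ·
  (1,5): δ = 67.49°  ·
  (2,3): δ = 128.76°  ·
  (2,4): δ = 31.79°  ·
  (2,5): δ = 13.49°  ✓
  (3,4): δ = 83.03°  ·
  (3,5): δ = 37.76°  ·
  (4,5): δ = 134.72°  ·
antipodal pairs: 2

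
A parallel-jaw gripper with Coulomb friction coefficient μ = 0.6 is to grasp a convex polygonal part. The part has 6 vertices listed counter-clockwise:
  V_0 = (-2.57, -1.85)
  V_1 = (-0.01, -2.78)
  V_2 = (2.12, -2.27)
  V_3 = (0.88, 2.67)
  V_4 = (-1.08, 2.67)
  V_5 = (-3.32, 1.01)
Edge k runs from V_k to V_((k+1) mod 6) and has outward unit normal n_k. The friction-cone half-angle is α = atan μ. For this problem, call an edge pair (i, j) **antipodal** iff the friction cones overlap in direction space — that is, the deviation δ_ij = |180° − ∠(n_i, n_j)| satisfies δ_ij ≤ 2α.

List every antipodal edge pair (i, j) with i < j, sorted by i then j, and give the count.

α = atan 0.6 = 30.96°;  2α = 61.93°
n_0 = (-0.3414, -0.9399)
n_1 = (+0.2329, -0.9725)
n_2 = (+0.9699, +0.2435)
n_3 = (+0.0000, +1.0000)
n_4 = (-0.5954, +0.8034)
n_5 = (-0.9673, -0.2537)
  (0,1): δ = 146.57°  ·
  (0,2): δ = 55.94°  ✓
  (0,3): δ = 19.97°  ✓
  (0,4): δ = 56.51°  ✓
  (0,5): δ = 124.66°  ·
  (1,2): δ = 89.37°  ·
  (1,3): δ = 13.47°  ✓
  (1,4): δ = 23.08°  ✓
  (1,5): δ = 91.23°  ·
  (2,3): δ = 104.09°  ·
  (2,4): δ = 67.55°  ·
  (2,5): δ = 0.60°  ✓
  (3,4): δ = 143.46°  ·
  (3,5): δ = 75.31°  ·
  (4,5): δ = 111.85°  ·
antipodal pairs: 6

count = 6; pairs: (0,2), (0,3), (0,4), (1,3), (1,4), (2,5)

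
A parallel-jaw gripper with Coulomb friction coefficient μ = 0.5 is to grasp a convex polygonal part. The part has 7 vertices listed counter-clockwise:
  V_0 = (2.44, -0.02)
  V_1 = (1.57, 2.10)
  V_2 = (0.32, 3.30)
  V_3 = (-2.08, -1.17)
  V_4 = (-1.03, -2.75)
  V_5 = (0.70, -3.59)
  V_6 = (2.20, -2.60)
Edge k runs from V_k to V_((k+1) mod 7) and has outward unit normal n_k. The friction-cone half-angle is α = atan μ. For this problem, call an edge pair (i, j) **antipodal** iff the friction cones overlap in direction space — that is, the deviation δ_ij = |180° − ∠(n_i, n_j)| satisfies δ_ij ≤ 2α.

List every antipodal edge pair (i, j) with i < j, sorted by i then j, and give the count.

count = 8; pairs: (0,2), (0,3), (0,4), (1,3), (1,4), (2,5), (2,6), (3,6)

α = atan 0.5 = 26.57°;  2α = 53.13°
n_0 = (+0.9251, +0.3797)
n_1 = (+0.6925, +0.7214)
n_2 = (-0.8810, +0.4730)
n_3 = (-0.8329, -0.5535)
n_4 = (-0.4368, -0.8996)
n_5 = (+0.5508, -0.8346)
n_6 = (+0.9957, -0.0926)
  (0,1): δ = 156.14°  ·
  (0,2): δ = 50.54°  ✓
  (0,3): δ = 11.29°  ✓
  (0,4): δ = 41.79°  ✓
  (0,5): δ = 101.11°  ·
  (0,6): δ = 152.37°  ·
  (1,2): δ = 74.40°  ·
  (1,3): δ = 12.56°  ✓
  (1,4): δ = 17.93°  ✓
  (1,5): δ = 77.26°  ·
  (1,6): δ = 128.52°  ·
  (2,3): δ = 118.16°  ·
  (2,4): δ = 87.67°  ·
  (2,5): δ = 28.34°  ✓
  (2,6): δ = 22.92°  ✓
  (3,4): δ = 149.51°  ·
  (3,5): δ = 90.18°  ·
  (3,6): δ = 38.92°  ✓
  (4,5): δ = 120.68°  ·
  (4,6): δ = 69.42°  ·
  (5,6): δ = 128.74°  ·
antipodal pairs: 8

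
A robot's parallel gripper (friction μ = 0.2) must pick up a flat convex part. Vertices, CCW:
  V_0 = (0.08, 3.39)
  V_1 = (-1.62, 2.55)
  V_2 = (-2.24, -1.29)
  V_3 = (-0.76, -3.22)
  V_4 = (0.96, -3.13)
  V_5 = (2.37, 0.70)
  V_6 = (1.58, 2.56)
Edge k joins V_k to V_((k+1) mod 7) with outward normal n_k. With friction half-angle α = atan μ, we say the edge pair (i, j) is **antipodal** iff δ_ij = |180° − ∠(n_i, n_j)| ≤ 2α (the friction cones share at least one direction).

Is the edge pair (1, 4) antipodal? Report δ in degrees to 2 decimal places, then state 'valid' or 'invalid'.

α = atan 0.2 = 11.31°;  2α = 22.62°
edge 1: e_1 = (-0.62, -3.84);  n_1 = (-0.9872, +0.1594)
edge 4: e_4 = (+1.41, +3.83);  n_4 = (+0.9384, -0.3455)
∠(n_1, n_4) = 168.96°
δ = |180° − 168.96°| = 11.04°
11.04° ≤ 2α = 22.62°  →  valid

δ = 11.04°, valid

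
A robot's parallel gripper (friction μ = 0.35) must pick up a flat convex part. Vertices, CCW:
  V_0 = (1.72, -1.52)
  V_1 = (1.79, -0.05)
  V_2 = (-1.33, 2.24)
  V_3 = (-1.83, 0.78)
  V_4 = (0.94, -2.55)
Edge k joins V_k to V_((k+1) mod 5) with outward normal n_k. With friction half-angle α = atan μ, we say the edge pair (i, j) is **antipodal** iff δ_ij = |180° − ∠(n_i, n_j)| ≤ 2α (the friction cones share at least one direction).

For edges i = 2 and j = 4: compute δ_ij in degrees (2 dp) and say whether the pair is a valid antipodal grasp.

α = atan 0.35 = 19.29°;  2α = 38.58°
edge 2: e_2 = (-0.50, -1.46);  n_2 = (-0.9461, +0.3240)
edge 4: e_4 = (+0.78, +1.03);  n_4 = (+0.7972, -0.6037)
∠(n_2, n_4) = 161.77°
δ = |180° − 161.77°| = 18.23°
18.23° ≤ 2α = 38.58°  →  valid

δ = 18.23°, valid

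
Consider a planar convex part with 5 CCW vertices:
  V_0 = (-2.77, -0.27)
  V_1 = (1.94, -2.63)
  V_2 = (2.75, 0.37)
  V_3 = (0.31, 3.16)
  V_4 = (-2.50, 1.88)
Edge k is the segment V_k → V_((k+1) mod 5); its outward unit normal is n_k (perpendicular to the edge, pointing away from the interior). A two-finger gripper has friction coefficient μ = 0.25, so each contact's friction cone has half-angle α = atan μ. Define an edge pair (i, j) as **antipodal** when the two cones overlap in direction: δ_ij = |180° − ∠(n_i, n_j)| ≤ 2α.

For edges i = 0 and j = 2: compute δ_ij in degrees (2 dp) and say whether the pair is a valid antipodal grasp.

δ = 22.21°, valid

α = atan 0.25 = 14.04°;  2α = 28.07°
edge 0: e_0 = (+4.71, -2.36);  n_0 = (-0.4480, -0.8940)
edge 2: e_2 = (-2.44, +2.79);  n_2 = (+0.7527, +0.6583)
∠(n_0, n_2) = 157.79°
δ = |180° − 157.79°| = 22.21°
22.21° ≤ 2α = 28.07°  →  valid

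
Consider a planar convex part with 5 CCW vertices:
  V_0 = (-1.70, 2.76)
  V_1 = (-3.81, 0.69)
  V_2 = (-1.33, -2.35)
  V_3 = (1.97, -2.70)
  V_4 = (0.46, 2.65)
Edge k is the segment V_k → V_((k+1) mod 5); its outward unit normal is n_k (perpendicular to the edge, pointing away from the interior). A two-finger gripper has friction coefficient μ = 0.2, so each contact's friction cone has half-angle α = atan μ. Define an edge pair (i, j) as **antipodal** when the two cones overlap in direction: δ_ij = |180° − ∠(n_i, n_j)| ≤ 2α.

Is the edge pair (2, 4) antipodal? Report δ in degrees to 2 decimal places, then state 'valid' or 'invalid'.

α = atan 0.2 = 11.31°;  2α = 22.62°
edge 2: e_2 = (+3.30, -0.35);  n_2 = (-0.1055, -0.9944)
edge 4: e_4 = (-2.16, +0.11);  n_4 = (+0.0509, +0.9987)
∠(n_2, n_4) = 176.86°
δ = |180° − 176.86°| = 3.14°
3.14° ≤ 2α = 22.62°  →  valid

δ = 3.14°, valid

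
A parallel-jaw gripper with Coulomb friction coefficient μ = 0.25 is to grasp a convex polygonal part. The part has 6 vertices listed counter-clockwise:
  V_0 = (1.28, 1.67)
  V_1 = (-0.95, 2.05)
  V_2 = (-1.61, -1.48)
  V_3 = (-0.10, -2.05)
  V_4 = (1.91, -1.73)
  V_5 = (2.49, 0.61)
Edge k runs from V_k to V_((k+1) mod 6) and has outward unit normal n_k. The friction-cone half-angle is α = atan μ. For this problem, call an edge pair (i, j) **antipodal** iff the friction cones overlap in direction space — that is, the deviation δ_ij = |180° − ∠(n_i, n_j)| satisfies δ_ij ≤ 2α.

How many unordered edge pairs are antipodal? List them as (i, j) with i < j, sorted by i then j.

count = 4; pairs: (0,2), (0,3), (1,4), (2,5)

α = atan 0.25 = 14.04°;  2α = 28.07°
n_0 = (+0.1680, +0.9858)
n_1 = (-0.9830, +0.1838)
n_2 = (-0.3532, -0.9356)
n_3 = (+0.1572, -0.9876)
n_4 = (+0.9706, -0.2406)
n_5 = (+0.6589, +0.7522)
  (0,1): δ = 90.92°  ·
  (0,2): δ = 11.01°  ✓
  (0,3): δ = 18.72°  ✓
  (0,4): δ = 85.75°  ·
  (0,5): δ = 148.45°  ·
  (1,2): δ = 100.09°  ·
  (1,3): δ = 70.36°  ·
  (1,4): δ = 3.33°  ✓
  (1,5): δ = 59.37°  ·
  (2,3): δ = 150.27°  ·
  (2,4): δ = 83.24°  ·
  (2,5): δ = 20.54°  ✓
  (3,4): δ = 112.97°  ·
  (3,5): δ = 50.27°  ·
  (4,5): δ = 117.30°  ·
antipodal pairs: 4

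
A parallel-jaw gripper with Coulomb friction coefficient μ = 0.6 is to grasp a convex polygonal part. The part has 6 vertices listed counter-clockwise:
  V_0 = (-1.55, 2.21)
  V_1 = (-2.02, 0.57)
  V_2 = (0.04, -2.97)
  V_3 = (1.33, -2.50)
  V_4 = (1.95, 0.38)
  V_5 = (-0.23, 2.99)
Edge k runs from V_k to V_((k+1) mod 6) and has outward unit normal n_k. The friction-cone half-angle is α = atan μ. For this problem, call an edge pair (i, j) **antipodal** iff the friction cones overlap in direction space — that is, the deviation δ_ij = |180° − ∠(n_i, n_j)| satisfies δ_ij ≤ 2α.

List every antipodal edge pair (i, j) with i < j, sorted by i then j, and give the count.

α = atan 0.6 = 30.96°;  2α = 61.93°
n_0 = (-0.9613, +0.2755)
n_1 = (-0.8643, -0.5030)
n_2 = (+0.3423, -0.9396)
n_3 = (+0.9776, -0.2105)
n_4 = (+0.7675, +0.6411)
n_5 = (-0.5087, +0.8609)
  (0,1): δ = 133.81°  ·
  (0,2): δ = 53.99°  ✓
  (0,3): δ = 3.84°  ✓
  (0,4): δ = 55.86°  ✓
  (0,5): δ = 136.57°  ·
  (1,2): δ = 100.18°  ·
  (1,3): δ = 42.35°  ✓
  (1,4): δ = 9.67°  ✓
  (1,5): δ = 90.38°  ·
  (2,3): δ = 122.17°  ·
  (2,4): δ = 70.15°  ·
  (2,5): δ = 10.56°  ✓
  (3,4): δ = 127.98°  ·
  (3,5): δ = 47.27°  ✓
  (4,5): δ = 99.29°  ·
antipodal pairs: 7

count = 7; pairs: (0,2), (0,3), (0,4), (1,3), (1,4), (2,5), (3,5)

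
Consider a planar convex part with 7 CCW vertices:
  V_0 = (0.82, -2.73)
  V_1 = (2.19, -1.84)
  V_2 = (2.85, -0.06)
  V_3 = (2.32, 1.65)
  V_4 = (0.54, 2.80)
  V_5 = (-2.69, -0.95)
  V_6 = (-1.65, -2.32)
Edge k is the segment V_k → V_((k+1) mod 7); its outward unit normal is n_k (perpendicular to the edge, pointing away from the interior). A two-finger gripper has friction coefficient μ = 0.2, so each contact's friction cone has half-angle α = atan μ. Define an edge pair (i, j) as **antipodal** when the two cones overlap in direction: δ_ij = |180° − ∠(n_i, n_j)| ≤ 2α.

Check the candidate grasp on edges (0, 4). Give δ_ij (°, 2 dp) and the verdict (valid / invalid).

δ = 16.25°, valid

α = atan 0.2 = 11.31°;  2α = 22.62°
edge 0: e_0 = (+1.37, +0.89);  n_0 = (+0.5448, -0.8386)
edge 4: e_4 = (-3.23, -3.75);  n_4 = (-0.7577, +0.6526)
∠(n_0, n_4) = 163.75°
δ = |180° − 163.75°| = 16.25°
16.25° ≤ 2α = 22.62°  →  valid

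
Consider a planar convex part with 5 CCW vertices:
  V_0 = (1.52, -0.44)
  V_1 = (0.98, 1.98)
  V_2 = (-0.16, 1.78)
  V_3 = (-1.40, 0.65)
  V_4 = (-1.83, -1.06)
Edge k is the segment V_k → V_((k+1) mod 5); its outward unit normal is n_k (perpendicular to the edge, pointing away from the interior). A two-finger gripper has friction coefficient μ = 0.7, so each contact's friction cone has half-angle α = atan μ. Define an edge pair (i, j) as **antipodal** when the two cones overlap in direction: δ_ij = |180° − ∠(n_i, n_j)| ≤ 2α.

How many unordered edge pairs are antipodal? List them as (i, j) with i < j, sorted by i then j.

count = 5; pairs: (0,2), (0,3), (1,4), (2,4), (3,4)

α = atan 0.7 = 34.99°;  2α = 69.98°
n_0 = (+0.9760, +0.2178)
n_1 = (-0.1728, +0.9850)
n_2 = (-0.6736, +0.7391)
n_3 = (-0.9698, +0.2439)
n_4 = (+0.1820, -0.9833)
  (0,1): δ = 92.63°  ·
  (0,2): δ = 60.24°  ✓
  (0,3): δ = 26.69°  ✓
  (0,4): δ = 87.91°  ·
  (1,2): δ = 147.61°  ·
  (1,3): δ = 114.07°  ·
  (1,4): δ = 0.53°  ✓
  (2,3): δ = 146.46°  ·
  (2,4): δ = 31.86°  ✓
  (3,4): δ = 65.40°  ✓
antipodal pairs: 5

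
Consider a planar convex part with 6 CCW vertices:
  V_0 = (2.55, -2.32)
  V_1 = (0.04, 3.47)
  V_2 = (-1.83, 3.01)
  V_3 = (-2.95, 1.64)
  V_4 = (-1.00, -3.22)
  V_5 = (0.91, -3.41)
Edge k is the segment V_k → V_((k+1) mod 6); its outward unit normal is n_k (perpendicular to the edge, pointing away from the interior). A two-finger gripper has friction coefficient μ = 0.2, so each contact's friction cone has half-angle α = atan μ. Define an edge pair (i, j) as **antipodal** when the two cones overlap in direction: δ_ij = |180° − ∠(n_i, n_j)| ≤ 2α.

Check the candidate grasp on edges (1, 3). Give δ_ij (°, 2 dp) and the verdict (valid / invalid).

δ = 81.96°, invalid

α = atan 0.2 = 11.31°;  2α = 22.62°
edge 1: e_1 = (-1.87, -0.46);  n_1 = (-0.2389, +0.9711)
edge 3: e_3 = (+1.95, -4.86);  n_3 = (-0.9281, -0.3724)
∠(n_1, n_3) = 98.04°
δ = |180° − 98.04°| = 81.96°
81.96° > 2α = 22.62°  →  invalid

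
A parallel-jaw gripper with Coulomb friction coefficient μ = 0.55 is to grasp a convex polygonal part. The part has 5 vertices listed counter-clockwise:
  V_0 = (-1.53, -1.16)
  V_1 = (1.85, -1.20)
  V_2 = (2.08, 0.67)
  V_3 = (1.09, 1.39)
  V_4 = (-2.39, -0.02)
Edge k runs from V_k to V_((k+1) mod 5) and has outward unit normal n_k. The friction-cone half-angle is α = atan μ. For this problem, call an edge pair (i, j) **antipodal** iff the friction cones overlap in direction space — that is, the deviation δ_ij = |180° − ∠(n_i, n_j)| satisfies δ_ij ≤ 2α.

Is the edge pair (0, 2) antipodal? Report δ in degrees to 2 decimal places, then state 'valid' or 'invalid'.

δ = 35.35°, valid

α = atan 0.55 = 28.81°;  2α = 57.62°
edge 0: e_0 = (+3.38, -0.04);  n_0 = (-0.0118, -0.9999)
edge 2: e_2 = (-0.99, +0.72);  n_2 = (+0.5882, +0.8087)
∠(n_0, n_2) = 144.65°
δ = |180° − 144.65°| = 35.35°
35.35° ≤ 2α = 57.62°  →  valid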